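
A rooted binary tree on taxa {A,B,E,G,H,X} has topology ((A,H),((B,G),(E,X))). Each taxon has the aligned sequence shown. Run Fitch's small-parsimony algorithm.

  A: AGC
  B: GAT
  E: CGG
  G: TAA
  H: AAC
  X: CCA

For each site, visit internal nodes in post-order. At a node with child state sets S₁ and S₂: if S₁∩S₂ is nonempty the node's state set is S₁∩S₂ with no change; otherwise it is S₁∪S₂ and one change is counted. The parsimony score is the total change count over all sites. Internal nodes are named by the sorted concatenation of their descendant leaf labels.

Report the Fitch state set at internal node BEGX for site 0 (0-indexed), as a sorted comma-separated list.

AH@0: {A} ∩ {A} = {A} (intersection, +0)
BG@0: {G} ∪ {T} = {G,T} (union, +1)
EX@0: {C} ∩ {C} = {C} (intersection, +0)
BEGX@0: {G,T} ∪ {C} = {C,G,T} (union, +1)
ABEGHX@0: {A} ∪ {C,G,T} = {A,C,G,T} (union, +1)
AH@1: {G} ∪ {A} = {A,G} (union, +1)
BG@1: {A} ∩ {A} = {A} (intersection, +0)
EX@1: {G} ∪ {C} = {C,G} (union, +1)
BEGX@1: {A} ∪ {C,G} = {A,C,G} (union, +1)
ABEGHX@1: {A,G} ∩ {A,C,G} = {A,G} (intersection, +0)
AH@2: {C} ∩ {C} = {C} (intersection, +0)
BG@2: {T} ∪ {A} = {A,T} (union, +1)
EX@2: {G} ∪ {A} = {A,G} (union, +1)
BEGX@2: {A,T} ∩ {A,G} = {A} (intersection, +0)
ABEGHX@2: {C} ∪ {A} = {A,C} (union, +1)
per-site changes: [3, 3, 3]; total = 9

C,G,T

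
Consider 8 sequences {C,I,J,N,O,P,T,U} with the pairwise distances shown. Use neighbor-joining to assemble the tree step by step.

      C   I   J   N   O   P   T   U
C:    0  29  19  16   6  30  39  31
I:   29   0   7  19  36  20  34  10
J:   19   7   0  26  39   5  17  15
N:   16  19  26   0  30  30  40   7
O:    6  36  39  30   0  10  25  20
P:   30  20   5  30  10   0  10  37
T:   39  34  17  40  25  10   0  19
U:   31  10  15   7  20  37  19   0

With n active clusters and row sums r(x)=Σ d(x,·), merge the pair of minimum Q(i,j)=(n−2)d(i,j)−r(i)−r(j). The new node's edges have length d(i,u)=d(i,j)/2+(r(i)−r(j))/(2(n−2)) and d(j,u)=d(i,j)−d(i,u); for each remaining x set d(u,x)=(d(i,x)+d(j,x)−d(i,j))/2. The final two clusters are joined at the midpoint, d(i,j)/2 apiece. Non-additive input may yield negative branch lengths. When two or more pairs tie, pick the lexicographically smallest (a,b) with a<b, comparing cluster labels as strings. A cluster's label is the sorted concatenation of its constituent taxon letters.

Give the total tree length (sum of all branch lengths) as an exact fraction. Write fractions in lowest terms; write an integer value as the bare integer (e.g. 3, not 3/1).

1. join C+O (d=6, Q=-300) ⇒ CO; edges |C|=10/3, |O|=8/3
  updated: d(CO,I)=59/2, d(CO,J)=26, d(CO,N)=20, d(CO,P)=17, d(CO,T)=29, d(CO,U)=45/2
2. join P+T (d=10, Q=-218) ⇒ PT; edges |P|=2, |T|=8
  updated: d(CO,PT)=18, d(I,PT)=22, d(J,PT)=6, d(N,PT)=30, d(PT,U)=23
3. join J+PT (d=6, Q=-155) ⇒ JPT; edges |J|=5/8, |PT|=43/8
  updated: d(CO,JPT)=19, d(I,JPT)=23/2, d(JPT,N)=25, d(JPT,U)=16
4. join I+JPT (d=23/2, Q=-107) ⇒ IJPT; edges |I|=11/2, |JPT|=6
  updated: d(CO,IJPT)=37/2, d(IJPT,N)=65/4, d(IJPT,U)=29/4
5. join CO+IJPT (d=37/2, Q=-66) ⇒ CIJOPT; edges |CO|=14, |IJPT|=9/2
  updated: d(CIJOPT,N)=71/8, d(CIJOPT,U)=45/8
6. join CIJOPT+N (d=71/8, Q=-43/2) ⇒ CIJNOPT; edges |CIJOPT|=15/4, |N|=41/8
  updated: d(CIJNOPT,U)=15/8
7. join CIJNOPT+U (d=15/8) ⇒ CIJNOPTU; edges |CIJNOPT|=15/16, |U|=15/16
final tree: ((((C:10/3,O:8/3):14,(I:11/2,(J:5/8,(P:2,T:8):43/8):6):9/2):15/4,N:41/8):15/16,U:15/16)
total length: 251/4

251/4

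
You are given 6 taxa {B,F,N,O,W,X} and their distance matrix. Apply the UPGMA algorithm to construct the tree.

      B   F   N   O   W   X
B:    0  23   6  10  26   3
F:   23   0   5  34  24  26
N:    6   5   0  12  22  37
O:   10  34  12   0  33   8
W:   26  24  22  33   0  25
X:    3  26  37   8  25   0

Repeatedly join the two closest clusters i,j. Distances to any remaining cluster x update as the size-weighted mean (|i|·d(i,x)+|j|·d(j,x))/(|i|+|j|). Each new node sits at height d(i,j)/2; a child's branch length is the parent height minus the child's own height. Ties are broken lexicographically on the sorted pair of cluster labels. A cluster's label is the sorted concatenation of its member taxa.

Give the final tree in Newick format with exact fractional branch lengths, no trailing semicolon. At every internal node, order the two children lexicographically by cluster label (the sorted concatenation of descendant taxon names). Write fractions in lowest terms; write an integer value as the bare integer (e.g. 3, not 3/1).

((((B:3/2,X:3/2):3,O:9/2):7,(F:5/2,N:5/2):9):3/2,W:13)

1. join B+X (d=3) ⇒ BX; edges |B|=3/2, |X|=3/2
  updated: d(BX,F)=49/2, d(BX,N)=43/2, d(BX,O)=9, d(BX,W)=51/2
2. join F+N (d=5) ⇒ FN; edges |F|=5/2, |N|=5/2
  updated: d(BX,FN)=23, d(FN,O)=23, d(FN,W)=23
3. join BX+O (d=9) ⇒ BOX; edges |BX|=3, |O|=9/2
  updated: d(BOX,FN)=23, d(BOX,W)=28
4. join BOX+FN (d=23) ⇒ BFNOX; edges |BOX|=7, |FN|=9
  updated: d(BFNOX,W)=26
5. join BFNOX+W (d=26) ⇒ BFNOWX; edges |BFNOX|=3/2, |W|=13
final tree: ((((B:3/2,X:3/2):3,O:9/2):7,(F:5/2,N:5/2):9):3/2,W:13)
total length: 46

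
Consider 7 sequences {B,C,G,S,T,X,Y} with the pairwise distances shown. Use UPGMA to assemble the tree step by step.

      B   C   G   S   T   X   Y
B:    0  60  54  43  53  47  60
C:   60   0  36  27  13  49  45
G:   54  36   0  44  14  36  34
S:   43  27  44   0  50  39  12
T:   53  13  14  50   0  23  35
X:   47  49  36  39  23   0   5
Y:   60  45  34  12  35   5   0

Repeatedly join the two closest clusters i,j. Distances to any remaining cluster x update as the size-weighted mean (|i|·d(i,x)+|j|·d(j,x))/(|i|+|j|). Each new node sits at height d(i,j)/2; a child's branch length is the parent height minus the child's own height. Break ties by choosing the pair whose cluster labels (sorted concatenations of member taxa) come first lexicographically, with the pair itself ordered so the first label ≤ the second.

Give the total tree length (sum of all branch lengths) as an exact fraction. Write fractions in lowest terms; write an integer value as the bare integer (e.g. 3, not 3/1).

iteration 1: select X,Y (d=5); attach at lengths (5/2, 5/2); label the merged cluster XY
  updated: d(B,XY)=107/2, d(C,XY)=47, d(G,XY)=35, d(S,XY)=51/2, d(T,XY)=29
iteration 2: select C,T (d=13); attach at lengths (13/2, 13/2); label the merged cluster CT
  updated: d(B,CT)=113/2, d(CT,G)=25, d(CT,S)=77/2, d(CT,XY)=38
iteration 3: select CT,G (d=25); attach at lengths (6, 25/2); label the merged cluster CGT
  updated: d(B,CGT)=167/3, d(CGT,S)=121/3, d(CGT,XY)=37
iteration 4: select S,XY (d=51/2); attach at lengths (51/4, 41/4); label the merged cluster SXY
  updated: d(B,SXY)=50, d(CGT,SXY)=343/9
iteration 5: select CGT,SXY (d=343/9); attach at lengths (59/9, 227/36); label the merged cluster CGSTXY
  updated: d(B,CGSTXY)=317/6
iteration 6: select B,CGSTXY (d=317/6); attach at lengths (317/12, 265/36); label the merged cluster BCGSTXY
final tree: (B:317/12,(((C:13/2,T:13/2):6,G:25/2):59/9,(S:51/4,(X:5/2,Y:5/2):41/4):227/36):265/36)
total length: 3821/36

3821/36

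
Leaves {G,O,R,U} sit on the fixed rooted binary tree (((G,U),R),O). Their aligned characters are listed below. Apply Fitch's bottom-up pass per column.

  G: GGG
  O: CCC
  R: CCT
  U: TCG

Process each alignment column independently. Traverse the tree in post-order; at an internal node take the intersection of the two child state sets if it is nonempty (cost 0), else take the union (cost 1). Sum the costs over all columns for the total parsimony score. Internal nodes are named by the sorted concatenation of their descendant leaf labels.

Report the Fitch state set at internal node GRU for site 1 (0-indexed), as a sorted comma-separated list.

site 0, node GU: G={G} ∪ U={T} → {G,T} (+1)
site 0, node GRU: GU={G,T} ∪ R={C} → {C,G,T} (+1)
site 0, node GORU: GRU={C,G,T} ∩ O={C} → {C} (+0)
site 1, node GU: G={G} ∪ U={C} → {C,G} (+1)
site 1, node GRU: GU={C,G} ∩ R={C} → {C} (+0)
site 1, node GORU: GRU={C} ∩ O={C} → {C} (+0)
site 2, node GU: G={G} ∩ U={G} → {G} (+0)
site 2, node GRU: GU={G} ∪ R={T} → {G,T} (+1)
site 2, node GORU: GRU={G,T} ∪ O={C} → {C,G,T} (+1)
per-site changes: [2, 1, 2]; total = 5

C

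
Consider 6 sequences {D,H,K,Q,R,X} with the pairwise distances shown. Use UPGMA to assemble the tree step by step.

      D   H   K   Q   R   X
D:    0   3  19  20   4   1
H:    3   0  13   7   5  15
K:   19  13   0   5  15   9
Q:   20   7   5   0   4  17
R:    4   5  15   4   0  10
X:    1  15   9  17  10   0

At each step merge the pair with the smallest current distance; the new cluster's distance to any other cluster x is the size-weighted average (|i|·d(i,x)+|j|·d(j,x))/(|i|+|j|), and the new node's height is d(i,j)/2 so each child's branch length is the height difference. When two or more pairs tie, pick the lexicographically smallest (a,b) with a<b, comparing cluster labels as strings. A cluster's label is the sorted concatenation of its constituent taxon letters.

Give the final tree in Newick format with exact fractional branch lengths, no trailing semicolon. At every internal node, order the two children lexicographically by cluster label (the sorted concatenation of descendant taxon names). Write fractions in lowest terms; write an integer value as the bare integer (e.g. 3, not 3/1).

step 1: merge (D,X) at d=1; branch lengths D→1/2, X→1/2; new cluster DX
  updated: d(DX,H)=9, d(DX,K)=14, d(DX,Q)=37/2, d(DX,R)=7
step 2: merge (Q,R) at d=4; branch lengths Q→2, R→2; new cluster QR
  updated: d(DX,QR)=51/4, d(H,QR)=6, d(K,QR)=10
step 3: merge (H,QR) at d=6; branch lengths H→3, QR→1; new cluster HQR
  updated: d(DX,HQR)=23/2, d(HQR,K)=11
step 4: merge (HQR,K) at d=11; branch lengths HQR→5/2, K→11/2; new cluster HKQR
  updated: d(DX,HKQR)=97/8
step 5: merge (DX,HKQR) at d=97/8; branch lengths DX→89/16, HKQR→9/16; new cluster DHKQRX
final tree: ((D:1/2,X:1/2):89/16,((H:3,(Q:2,R:2):1):5/2,K:11/2):9/16)
total length: 185/8

((D:1/2,X:1/2):89/16,((H:3,(Q:2,R:2):1):5/2,K:11/2):9/16)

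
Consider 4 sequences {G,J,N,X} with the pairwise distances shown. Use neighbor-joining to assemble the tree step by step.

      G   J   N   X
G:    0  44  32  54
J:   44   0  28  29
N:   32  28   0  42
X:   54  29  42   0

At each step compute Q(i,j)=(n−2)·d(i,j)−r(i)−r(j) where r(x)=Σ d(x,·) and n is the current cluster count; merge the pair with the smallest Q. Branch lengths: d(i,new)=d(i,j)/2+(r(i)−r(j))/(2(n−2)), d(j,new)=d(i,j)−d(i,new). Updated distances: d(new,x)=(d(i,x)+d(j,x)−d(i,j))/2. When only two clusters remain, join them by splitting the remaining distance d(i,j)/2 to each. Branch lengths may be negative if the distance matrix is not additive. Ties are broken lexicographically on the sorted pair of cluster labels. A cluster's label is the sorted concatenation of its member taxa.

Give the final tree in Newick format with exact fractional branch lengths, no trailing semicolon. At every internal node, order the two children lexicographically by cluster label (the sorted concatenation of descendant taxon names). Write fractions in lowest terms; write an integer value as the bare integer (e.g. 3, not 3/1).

(((G:23,N:9):23/2,J:17/2):41/4,X:41/4)

iteration 1: select G,N (d=32, Q=-168); attach at lengths (23, 9); label the merged cluster GN
  updated: d(GN,J)=20, d(GN,X)=32
iteration 2: select GN,J (d=20, Q=-81); attach at lengths (23/2, 17/2); label the merged cluster GJN
  updated: d(GJN,X)=41/2
iteration 3: select GJN,X (d=41/2); attach at lengths (41/4, 41/4); label the merged cluster GJNX
final tree: (((G:23,N:9):23/2,J:17/2):41/4,X:41/4)
total length: 145/2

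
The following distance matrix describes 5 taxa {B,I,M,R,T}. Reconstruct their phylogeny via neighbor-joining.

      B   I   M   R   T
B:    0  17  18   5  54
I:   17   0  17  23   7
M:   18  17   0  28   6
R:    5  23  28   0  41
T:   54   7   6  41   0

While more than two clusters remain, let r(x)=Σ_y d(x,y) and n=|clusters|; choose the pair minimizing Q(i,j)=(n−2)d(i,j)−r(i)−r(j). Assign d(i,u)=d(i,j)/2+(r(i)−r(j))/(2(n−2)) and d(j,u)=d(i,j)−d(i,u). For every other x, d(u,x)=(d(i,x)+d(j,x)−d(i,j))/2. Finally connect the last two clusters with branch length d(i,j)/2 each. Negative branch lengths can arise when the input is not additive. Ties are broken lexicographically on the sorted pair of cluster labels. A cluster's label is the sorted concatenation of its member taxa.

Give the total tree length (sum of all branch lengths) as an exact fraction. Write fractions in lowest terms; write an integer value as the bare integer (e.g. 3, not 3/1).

iteration 1: select B,R (d=5, Q=-176); attach at lengths (2, 3); label the merged cluster BR
  updated: d(BR,I)=35/2, d(BR,M)=41/2, d(BR,T)=45
iteration 2: select BR,I (d=35/2, Q=-179/2); attach at lengths (153/8, -13/8); label the merged cluster BIR
  updated: d(BIR,M)=10, d(BIR,T)=69/4
iteration 3: select BIR,M (d=10, Q=-133/4); attach at lengths (85/8, -5/8); label the merged cluster BIMR
  updated: d(BIMR,T)=53/8
iteration 4: select BIMR,T (d=53/8); attach at lengths (53/16, 53/16); label the merged cluster BIMRT
final tree: ((((B:2,R:3):153/8,I:-13/8):85/8,M:-5/8):53/16,T:53/16)
total length: 313/8

313/8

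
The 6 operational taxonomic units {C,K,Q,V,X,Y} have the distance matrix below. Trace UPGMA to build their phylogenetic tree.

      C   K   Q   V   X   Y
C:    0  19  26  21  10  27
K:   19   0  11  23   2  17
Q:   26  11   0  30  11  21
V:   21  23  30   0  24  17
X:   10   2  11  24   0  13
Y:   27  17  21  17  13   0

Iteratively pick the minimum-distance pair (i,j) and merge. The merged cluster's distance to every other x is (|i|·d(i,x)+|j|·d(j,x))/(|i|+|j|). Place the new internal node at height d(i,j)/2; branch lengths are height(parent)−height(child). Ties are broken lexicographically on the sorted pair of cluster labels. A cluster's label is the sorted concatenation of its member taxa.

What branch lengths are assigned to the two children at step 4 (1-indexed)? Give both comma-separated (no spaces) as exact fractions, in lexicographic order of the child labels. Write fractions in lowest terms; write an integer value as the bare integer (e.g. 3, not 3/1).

iteration 1: select K,X (d=2); attach at lengths (1, 1); label the merged cluster KX
  updated: d(C,KX)=29/2, d(KX,Q)=11, d(KX,V)=47/2, d(KX,Y)=15
iteration 2: select KX,Q (d=11); attach at lengths (9/2, 11/2); label the merged cluster KQX
  updated: d(C,KQX)=55/3, d(KQX,V)=77/3, d(KQX,Y)=17
iteration 3: select KQX,Y (d=17); attach at lengths (3, 17/2); label the merged cluster KQXY
  updated: d(C,KQXY)=41/2, d(KQXY,V)=47/2
iteration 4: select C,KQXY (d=41/2); attach at lengths (41/4, 7/4); label the merged cluster CKQXY
  updated: d(CKQXY,V)=23
iteration 5: select CKQXY,V (d=23); attach at lengths (5/4, 23/2); label the merged cluster CKQVXY
final tree: ((C:41/4,(((K:1,X:1):9/2,Q:11/2):3,Y:17/2):7/4):5/4,V:23/2)
total length: 193/4

41/4,7/4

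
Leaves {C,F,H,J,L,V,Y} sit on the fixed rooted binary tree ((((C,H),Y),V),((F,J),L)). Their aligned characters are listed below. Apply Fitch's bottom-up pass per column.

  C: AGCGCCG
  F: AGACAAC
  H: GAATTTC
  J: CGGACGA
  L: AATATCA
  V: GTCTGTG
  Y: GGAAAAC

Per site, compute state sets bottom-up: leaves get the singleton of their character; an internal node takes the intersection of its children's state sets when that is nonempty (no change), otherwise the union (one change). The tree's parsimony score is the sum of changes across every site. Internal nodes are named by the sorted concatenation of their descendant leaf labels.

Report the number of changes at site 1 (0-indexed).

3

[col 0] CH: children C:{A}, H:{G} ∪→ {A,G}; cost 1
[col 0] CHY: children CH:{A,G}, Y:{G} ∩→ {G}; cost 0
[col 0] CHVY: children CHY:{G}, V:{G} ∩→ {G}; cost 0
[col 0] FJ: children F:{A}, J:{C} ∪→ {A,C}; cost 1
[col 0] FJL: children FJ:{A,C}, L:{A} ∩→ {A}; cost 0
[col 0] CFHJLVY: children CHVY:{G}, FJL:{A} ∪→ {A,G}; cost 1
[col 1] CH: children C:{G}, H:{A} ∪→ {A,G}; cost 1
[col 1] CHY: children CH:{A,G}, Y:{G} ∩→ {G}; cost 0
[col 1] CHVY: children CHY:{G}, V:{T} ∪→ {G,T}; cost 1
[col 1] FJ: children F:{G}, J:{G} ∩→ {G}; cost 0
[col 1] FJL: children FJ:{G}, L:{A} ∪→ {A,G}; cost 1
[col 1] CFHJLVY: children CHVY:{G,T}, FJL:{A,G} ∩→ {G}; cost 0
[col 2] CH: children C:{C}, H:{A} ∪→ {A,C}; cost 1
[col 2] CHY: children CH:{A,C}, Y:{A} ∩→ {A}; cost 0
[col 2] CHVY: children CHY:{A}, V:{C} ∪→ {A,C}; cost 1
[col 2] FJ: children F:{A}, J:{G} ∪→ {A,G}; cost 1
[col 2] FJL: children FJ:{A,G}, L:{T} ∪→ {A,G,T}; cost 1
[col 2] CFHJLVY: children CHVY:{A,C}, FJL:{A,G,T} ∩→ {A}; cost 0
[col 3] CH: children C:{G}, H:{T} ∪→ {G,T}; cost 1
[col 3] CHY: children CH:{G,T}, Y:{A} ∪→ {A,G,T}; cost 1
[col 3] CHVY: children CHY:{A,G,T}, V:{T} ∩→ {T}; cost 0
[col 3] FJ: children F:{C}, J:{A} ∪→ {A,C}; cost 1
[col 3] FJL: children FJ:{A,C}, L:{A} ∩→ {A}; cost 0
[col 3] CFHJLVY: children CHVY:{T}, FJL:{A} ∪→ {A,T}; cost 1
[col 4] CH: children C:{C}, H:{T} ∪→ {C,T}; cost 1
[col 4] CHY: children CH:{C,T}, Y:{A} ∪→ {A,C,T}; cost 1
[col 4] CHVY: children CHY:{A,C,T}, V:{G} ∪→ {A,C,G,T}; cost 1
[col 4] FJ: children F:{A}, J:{C} ∪→ {A,C}; cost 1
[col 4] FJL: children FJ:{A,C}, L:{T} ∪→ {A,C,T}; cost 1
[col 4] CFHJLVY: children CHVY:{A,C,G,T}, FJL:{A,C,T} ∩→ {A,C,T}; cost 0
[col 5] CH: children C:{C}, H:{T} ∪→ {C,T}; cost 1
[col 5] CHY: children CH:{C,T}, Y:{A} ∪→ {A,C,T}; cost 1
[col 5] CHVY: children CHY:{A,C,T}, V:{T} ∩→ {T}; cost 0
[col 5] FJ: children F:{A}, J:{G} ∪→ {A,G}; cost 1
[col 5] FJL: children FJ:{A,G}, L:{C} ∪→ {A,C,G}; cost 1
[col 5] CFHJLVY: children CHVY:{T}, FJL:{A,C,G} ∪→ {A,C,G,T}; cost 1
[col 6] CH: children C:{G}, H:{C} ∪→ {C,G}; cost 1
[col 6] CHY: children CH:{C,G}, Y:{C} ∩→ {C}; cost 0
[col 6] CHVY: children CHY:{C}, V:{G} ∪→ {C,G}; cost 1
[col 6] FJ: children F:{C}, J:{A} ∪→ {A,C}; cost 1
[col 6] FJL: children FJ:{A,C}, L:{A} ∩→ {A}; cost 0
[col 6] CFHJLVY: children CHVY:{C,G}, FJL:{A} ∪→ {A,C,G}; cost 1
per-site changes: [3, 3, 4, 4, 5, 5, 4]; total = 28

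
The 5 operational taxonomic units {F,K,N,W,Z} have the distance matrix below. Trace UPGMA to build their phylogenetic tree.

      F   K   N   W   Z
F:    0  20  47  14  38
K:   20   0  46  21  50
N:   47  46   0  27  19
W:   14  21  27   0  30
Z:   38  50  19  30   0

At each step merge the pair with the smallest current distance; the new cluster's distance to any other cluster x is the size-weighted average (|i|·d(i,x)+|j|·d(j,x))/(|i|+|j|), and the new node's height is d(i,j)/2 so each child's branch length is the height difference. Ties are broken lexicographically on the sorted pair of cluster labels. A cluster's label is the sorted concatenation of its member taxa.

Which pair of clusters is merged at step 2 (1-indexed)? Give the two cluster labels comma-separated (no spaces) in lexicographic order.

N,Z

1. join F+W (d=14) ⇒ FW; edges |F|=7, |W|=7
  updated: d(FW,K)=41/2, d(FW,N)=37, d(FW,Z)=34
2. join N+Z (d=19) ⇒ NZ; edges |N|=19/2, |Z|=19/2
  updated: d(FW,NZ)=71/2, d(K,NZ)=48
3. join FW+K (d=41/2) ⇒ FKW; edges |FW|=13/4, |K|=41/4
  updated: d(FKW,NZ)=119/3
4. join FKW+NZ (d=119/3) ⇒ FKNWZ; edges |FKW|=115/12, |NZ|=31/3
final tree: (((F:7,W:7):13/4,K:41/4):115/12,(N:19/2,Z:19/2):31/3)
total length: 797/12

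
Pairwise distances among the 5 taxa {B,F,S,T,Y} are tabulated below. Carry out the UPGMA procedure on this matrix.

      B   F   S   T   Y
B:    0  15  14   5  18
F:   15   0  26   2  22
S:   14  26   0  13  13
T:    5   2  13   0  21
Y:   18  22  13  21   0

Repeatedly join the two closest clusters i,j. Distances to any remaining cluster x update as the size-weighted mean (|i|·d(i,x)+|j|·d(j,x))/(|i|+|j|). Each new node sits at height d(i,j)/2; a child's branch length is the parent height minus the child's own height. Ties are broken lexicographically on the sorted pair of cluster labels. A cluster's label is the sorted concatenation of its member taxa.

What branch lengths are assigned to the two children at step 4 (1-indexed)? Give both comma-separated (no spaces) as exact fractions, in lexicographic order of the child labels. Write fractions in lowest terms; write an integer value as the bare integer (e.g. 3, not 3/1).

iteration 1: select F,T (d=2); attach at lengths (1, 1); label the merged cluster FT
  updated: d(B,FT)=10, d(FT,S)=39/2, d(FT,Y)=43/2
iteration 2: select B,FT (d=10); attach at lengths (5, 4); label the merged cluster BFT
  updated: d(BFT,S)=53/3, d(BFT,Y)=61/3
iteration 3: select S,Y (d=13); attach at lengths (13/2, 13/2); label the merged cluster SY
  updated: d(BFT,SY)=19
iteration 4: select BFT,SY (d=19); attach at lengths (9/2, 3); label the merged cluster BFSTY
final tree: ((B:5,(F:1,T:1):4):9/2,(S:13/2,Y:13/2):3)
total length: 63/2

9/2,3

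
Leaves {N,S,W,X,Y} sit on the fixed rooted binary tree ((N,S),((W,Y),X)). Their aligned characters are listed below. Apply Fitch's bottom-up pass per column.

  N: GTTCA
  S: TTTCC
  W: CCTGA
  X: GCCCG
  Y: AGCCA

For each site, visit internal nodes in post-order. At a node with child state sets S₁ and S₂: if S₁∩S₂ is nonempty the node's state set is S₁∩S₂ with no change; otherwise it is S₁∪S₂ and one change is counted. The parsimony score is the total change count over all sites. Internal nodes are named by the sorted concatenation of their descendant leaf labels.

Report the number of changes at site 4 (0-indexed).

2

NS@0: {G} ∪ {T} = {G,T} (union, +1)
WY@0: {C} ∪ {A} = {A,C} (union, +1)
WXY@0: {A,C} ∪ {G} = {A,C,G} (union, +1)
NSWXY@0: {G,T} ∩ {A,C,G} = {G} (intersection, +0)
NS@1: {T} ∩ {T} = {T} (intersection, +0)
WY@1: {C} ∪ {G} = {C,G} (union, +1)
WXY@1: {C,G} ∩ {C} = {C} (intersection, +0)
NSWXY@1: {T} ∪ {C} = {C,T} (union, +1)
NS@2: {T} ∩ {T} = {T} (intersection, +0)
WY@2: {T} ∪ {C} = {C,T} (union, +1)
WXY@2: {C,T} ∩ {C} = {C} (intersection, +0)
NSWXY@2: {T} ∪ {C} = {C,T} (union, +1)
NS@3: {C} ∩ {C} = {C} (intersection, +0)
WY@3: {G} ∪ {C} = {C,G} (union, +1)
WXY@3: {C,G} ∩ {C} = {C} (intersection, +0)
NSWXY@3: {C} ∩ {C} = {C} (intersection, +0)
NS@4: {A} ∪ {C} = {A,C} (union, +1)
WY@4: {A} ∩ {A} = {A} (intersection, +0)
WXY@4: {A} ∪ {G} = {A,G} (union, +1)
NSWXY@4: {A,C} ∩ {A,G} = {A} (intersection, +0)
per-site changes: [3, 2, 2, 1, 2]; total = 10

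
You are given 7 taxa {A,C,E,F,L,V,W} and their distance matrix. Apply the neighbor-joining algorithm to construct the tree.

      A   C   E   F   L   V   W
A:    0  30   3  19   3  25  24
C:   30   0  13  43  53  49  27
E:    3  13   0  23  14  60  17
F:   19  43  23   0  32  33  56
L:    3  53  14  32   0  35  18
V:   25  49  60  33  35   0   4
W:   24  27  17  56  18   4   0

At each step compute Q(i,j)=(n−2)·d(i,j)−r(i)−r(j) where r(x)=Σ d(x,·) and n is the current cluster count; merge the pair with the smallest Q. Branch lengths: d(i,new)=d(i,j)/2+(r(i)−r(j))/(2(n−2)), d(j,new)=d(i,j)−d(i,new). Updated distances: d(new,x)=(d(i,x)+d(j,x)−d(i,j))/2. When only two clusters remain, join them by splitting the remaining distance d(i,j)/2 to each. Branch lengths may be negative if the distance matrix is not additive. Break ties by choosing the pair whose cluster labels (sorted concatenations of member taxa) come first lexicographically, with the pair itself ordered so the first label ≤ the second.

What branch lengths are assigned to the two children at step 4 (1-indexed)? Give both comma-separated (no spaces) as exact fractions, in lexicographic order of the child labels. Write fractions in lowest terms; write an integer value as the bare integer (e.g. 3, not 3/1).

iteration 1: select V,W (d=4, Q=-332); attach at lengths (8, -4); label the merged cluster VW
  updated: d(A,VW)=45/2, d(C,VW)=36, d(E,VW)=73/2, d(F,VW)=85/2, d(L,VW)=49/2
iteration 2: select C,E (d=13, Q=-425/2); attach at lengths (275/16, -67/16); label the merged cluster CE
  updated: d(A,CE)=10, d(CE,F)=53/2, d(CE,L)=27, d(CE,VW)=119/4
iteration 3: select CE,F (d=53/2, Q=-535/4); attach at lengths (211/24, 425/24); label the merged cluster CEF
  updated: d(A,CEF)=5/4, d(CEF,L)=65/4, d(CEF,VW)=183/8
iteration 4: select A,CEF (d=5/4, Q=-517/8); attach at lengths (-89/32, 129/32); label the merged cluster ACEF
  updated: d(ACEF,L)=9, d(ACEF,VW)=353/16
iteration 5: select ACEF,L (d=9, Q=-889/16); attach at lengths (105/32, 183/32); label the merged cluster ACEFL
  updated: d(ACEFL,VW)=601/32
iteration 6: select ACEFL,VW (d=601/32); attach at lengths (601/64, 601/64); label the merged cluster ACEFLVW
final tree: (((A:-89/32,((C:275/16,E:-67/16):211/24,F:425/24):129/32):105/32,L:183/32):601/64,(V:8,W:-4):601/64)
total length: 2321/32

-89/32,129/32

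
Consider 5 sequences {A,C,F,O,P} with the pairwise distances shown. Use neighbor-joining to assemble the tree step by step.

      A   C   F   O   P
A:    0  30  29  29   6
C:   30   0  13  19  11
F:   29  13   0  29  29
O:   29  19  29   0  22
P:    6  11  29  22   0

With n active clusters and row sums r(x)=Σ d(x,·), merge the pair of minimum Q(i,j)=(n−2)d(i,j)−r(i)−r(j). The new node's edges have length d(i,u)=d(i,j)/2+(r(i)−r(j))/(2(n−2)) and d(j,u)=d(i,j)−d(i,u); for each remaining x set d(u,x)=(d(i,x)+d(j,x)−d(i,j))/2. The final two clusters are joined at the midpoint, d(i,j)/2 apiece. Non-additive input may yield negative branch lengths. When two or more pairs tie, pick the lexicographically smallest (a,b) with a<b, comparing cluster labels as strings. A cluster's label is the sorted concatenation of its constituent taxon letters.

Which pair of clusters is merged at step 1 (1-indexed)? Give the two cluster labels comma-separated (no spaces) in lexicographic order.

step 1: merge (A,P) at d=6, Q=-144; branch lengths A→22/3, P→-4/3; new cluster AP
  updated: d(AP,C)=35/2, d(AP,F)=26, d(AP,O)=45/2
step 2: merge (AP,O) at d=45/2, Q=-183/2; branch lengths AP→81/8, O→99/8; new cluster AOP
  updated: d(AOP,C)=7, d(AOP,F)=65/4
step 3: merge (AOP,C) at d=7, Q=-145/4; branch lengths AOP→41/8, C→15/8; new cluster ACOP
  updated: d(ACOP,F)=89/8
step 4: merge (ACOP,F) at d=89/8; branch lengths ACOP→89/16, F→89/16; new cluster ACFOP
final tree: ((((A:22/3,P:-4/3):81/8,O:99/8):41/8,C:15/8):89/16,F:89/16)
total length: 373/8

A,P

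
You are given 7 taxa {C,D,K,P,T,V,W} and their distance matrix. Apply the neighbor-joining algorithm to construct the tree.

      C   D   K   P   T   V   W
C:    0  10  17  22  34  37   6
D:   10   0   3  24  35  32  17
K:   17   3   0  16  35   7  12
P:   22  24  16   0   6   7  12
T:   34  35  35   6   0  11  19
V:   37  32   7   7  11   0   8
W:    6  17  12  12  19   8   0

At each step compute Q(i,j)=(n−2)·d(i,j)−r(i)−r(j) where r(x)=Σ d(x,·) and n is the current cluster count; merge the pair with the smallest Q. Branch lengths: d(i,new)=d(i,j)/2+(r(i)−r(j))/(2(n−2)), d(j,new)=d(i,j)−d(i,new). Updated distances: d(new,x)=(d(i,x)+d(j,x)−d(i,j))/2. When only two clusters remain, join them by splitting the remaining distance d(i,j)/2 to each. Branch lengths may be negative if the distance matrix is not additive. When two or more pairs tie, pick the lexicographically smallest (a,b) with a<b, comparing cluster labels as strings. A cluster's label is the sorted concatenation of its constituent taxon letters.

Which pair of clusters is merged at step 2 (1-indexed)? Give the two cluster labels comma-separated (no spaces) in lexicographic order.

CD,K

step 1: merge (C,D) at d=10, Q=-197; branch lengths C→11/2, D→9/2; new cluster CD
  updated: d(CD,K)=5, d(CD,P)=18, d(CD,T)=59/2, d(CD,V)=59/2, d(CD,W)=13/2
step 2: merge (CD,K) at d=5, Q=-287/2; branch lengths CD→67/16, K→13/16; new cluster CDK
  updated: d(CDK,P)=29/2, d(CDK,T)=119/4, d(CDK,V)=63/4, d(CDK,W)=27/4
step 3: merge (CDK,W) at d=27/4, Q=-369/4; branch lengths CDK→55/8, W→-1/8; new cluster CDKW
  updated: d(CDKW,P)=79/8, d(CDKW,T)=21, d(CDKW,V)=17/2
step 4: merge (CDKW,V) at d=17/2, Q=-391/8; branch lengths CDKW→239/32, V→33/32; new cluster CDKVW
  updated: d(CDKVW,P)=67/16, d(CDKVW,T)=47/4
step 5: merge (CDKVW,P) at d=67/16, Q=-351/16; branch lengths CDKVW→159/32, P→-25/32; new cluster CDKPVW
  updated: d(CDKPVW,T)=217/32
step 6: merge (CDKPVW,T) at d=217/32; branch lengths CDKPVW→217/64, T→217/64; new cluster CDKPTVW
final tree: ((((((C:11/2,D:9/2):67/16,K:13/16):55/8,W:-1/8):239/32,V:33/32):159/32,P:-25/32):217/64,T:217/64)
total length: 1319/32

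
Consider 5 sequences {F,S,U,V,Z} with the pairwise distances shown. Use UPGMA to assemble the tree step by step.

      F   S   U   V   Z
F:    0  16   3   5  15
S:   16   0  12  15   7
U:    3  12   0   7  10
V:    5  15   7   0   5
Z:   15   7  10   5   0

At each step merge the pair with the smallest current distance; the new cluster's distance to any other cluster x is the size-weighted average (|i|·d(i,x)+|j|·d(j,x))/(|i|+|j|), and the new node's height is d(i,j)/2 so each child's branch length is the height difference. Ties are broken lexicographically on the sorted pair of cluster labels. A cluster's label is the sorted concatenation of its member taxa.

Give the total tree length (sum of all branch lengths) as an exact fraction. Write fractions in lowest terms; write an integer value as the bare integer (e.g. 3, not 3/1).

1. join F+U (d=3) ⇒ FU; edges |F|=3/2, |U|=3/2
  updated: d(FU,S)=14, d(FU,V)=6, d(FU,Z)=25/2
2. join V+Z (d=5) ⇒ VZ; edges |V|=5/2, |Z|=5/2
  updated: d(FU,VZ)=37/4, d(S,VZ)=11
3. join FU+VZ (d=37/4) ⇒ FUVZ; edges |FU|=25/8, |VZ|=17/8
  updated: d(FUVZ,S)=25/2
4. join FUVZ+S (d=25/2) ⇒ FSUVZ; edges |FUVZ|=13/8, |S|=25/4
final tree: (((F:3/2,U:3/2):25/8,(V:5/2,Z:5/2):17/8):13/8,S:25/4)
total length: 169/8

169/8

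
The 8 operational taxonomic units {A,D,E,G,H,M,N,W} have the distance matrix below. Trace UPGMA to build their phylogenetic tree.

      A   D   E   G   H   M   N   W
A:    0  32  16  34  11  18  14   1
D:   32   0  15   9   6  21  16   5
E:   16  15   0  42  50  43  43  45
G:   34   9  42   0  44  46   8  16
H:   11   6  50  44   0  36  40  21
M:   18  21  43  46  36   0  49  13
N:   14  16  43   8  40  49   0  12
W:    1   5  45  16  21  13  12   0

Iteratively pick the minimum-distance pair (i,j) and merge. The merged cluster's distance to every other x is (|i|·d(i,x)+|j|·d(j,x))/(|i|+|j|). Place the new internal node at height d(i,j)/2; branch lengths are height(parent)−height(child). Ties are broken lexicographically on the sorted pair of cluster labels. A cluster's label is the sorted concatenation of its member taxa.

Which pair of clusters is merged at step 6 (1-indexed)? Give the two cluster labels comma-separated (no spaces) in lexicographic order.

ADHMW,GN

1. join A+W (d=1) ⇒ AW; edges |A|=1/2, |W|=1/2
  updated: d(AW,D)=37/2, d(AW,E)=61/2, d(AW,G)=25, d(AW,H)=16, d(AW,M)=31/2, d(AW,N)=13
2. join D+H (d=6) ⇒ DH; edges |D|=3, |H|=3
  updated: d(AW,DH)=69/4, d(DH,E)=65/2, d(DH,G)=53/2, d(DH,M)=57/2, d(DH,N)=28
3. join G+N (d=8) ⇒ GN; edges |G|=4, |N|=4
  updated: d(AW,GN)=19, d(DH,GN)=109/4, d(E,GN)=85/2, d(GN,M)=95/2
4. join AW+M (d=31/2) ⇒ AMW; edges |AW|=29/4, |M|=31/4
  updated: d(AMW,DH)=21, d(AMW,E)=104/3, d(AMW,GN)=57/2
5. join AMW+DH (d=21) ⇒ ADHMW; edges |AMW|=11/4, |DH|=15/2
  updated: d(ADHMW,E)=169/5, d(ADHMW,GN)=28
6. join ADHMW+GN (d=28) ⇒ ADGHMNW; edges |ADHMW|=7/2, |GN|=10
  updated: d(ADGHMNW,E)=254/7
7. join ADGHMNW+E (d=254/7) ⇒ ADEGHMNW; edges |ADGHMNW|=29/7, |E|=127/7
final tree: (((((A:1/2,W:1/2):29/4,M:31/4):11/4,(D:3,H:3):15/2):7/2,(G:4,N:4):10):29/7,E:127/7)
total length: 2129/28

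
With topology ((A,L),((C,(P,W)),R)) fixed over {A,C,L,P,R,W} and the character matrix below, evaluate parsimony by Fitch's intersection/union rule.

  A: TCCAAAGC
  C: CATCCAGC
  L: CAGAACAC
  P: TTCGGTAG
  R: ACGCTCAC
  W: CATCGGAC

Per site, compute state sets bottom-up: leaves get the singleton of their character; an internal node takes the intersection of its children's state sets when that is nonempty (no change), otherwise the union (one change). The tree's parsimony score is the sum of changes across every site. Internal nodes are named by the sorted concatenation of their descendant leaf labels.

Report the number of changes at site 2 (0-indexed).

3

site 0, node AL: A={T} ∪ L={C} → {C,T} (+1)
site 0, node PW: P={T} ∪ W={C} → {C,T} (+1)
site 0, node CPW: C={C} ∩ PW={C,T} → {C} (+0)
site 0, node CPRW: CPW={C} ∪ R={A} → {A,C} (+1)
site 0, node ACLPRW: AL={C,T} ∩ CPRW={A,C} → {C} (+0)
site 1, node AL: A={C} ∪ L={A} → {A,C} (+1)
site 1, node PW: P={T} ∪ W={A} → {A,T} (+1)
site 1, node CPW: C={A} ∩ PW={A,T} → {A} (+0)
site 1, node CPRW: CPW={A} ∪ R={C} → {A,C} (+1)
site 1, node ACLPRW: AL={A,C} ∩ CPRW={A,C} → {A,C} (+0)
site 2, node AL: A={C} ∪ L={G} → {C,G} (+1)
site 2, node PW: P={C} ∪ W={T} → {C,T} (+1)
site 2, node CPW: C={T} ∩ PW={C,T} → {T} (+0)
site 2, node CPRW: CPW={T} ∪ R={G} → {G,T} (+1)
site 2, node ACLPRW: AL={C,G} ∩ CPRW={G,T} → {G} (+0)
site 3, node AL: A={A} ∩ L={A} → {A} (+0)
site 3, node PW: P={G} ∪ W={C} → {C,G} (+1)
site 3, node CPW: C={C} ∩ PW={C,G} → {C} (+0)
site 3, node CPRW: CPW={C} ∩ R={C} → {C} (+0)
site 3, node ACLPRW: AL={A} ∪ CPRW={C} → {A,C} (+1)
site 4, node AL: A={A} ∩ L={A} → {A} (+0)
site 4, node PW: P={G} ∩ W={G} → {G} (+0)
site 4, node CPW: C={C} ∪ PW={G} → {C,G} (+1)
site 4, node CPRW: CPW={C,G} ∪ R={T} → {C,G,T} (+1)
site 4, node ACLPRW: AL={A} ∪ CPRW={C,G,T} → {A,C,G,T} (+1)
site 5, node AL: A={A} ∪ L={C} → {A,C} (+1)
site 5, node PW: P={T} ∪ W={G} → {G,T} (+1)
site 5, node CPW: C={A} ∪ PW={G,T} → {A,G,T} (+1)
site 5, node CPRW: CPW={A,G,T} ∪ R={C} → {A,C,G,T} (+1)
site 5, node ACLPRW: AL={A,C} ∩ CPRW={A,C,G,T} → {A,C} (+0)
site 6, node AL: A={G} ∪ L={A} → {A,G} (+1)
site 6, node PW: P={A} ∩ W={A} → {A} (+0)
site 6, node CPW: C={G} ∪ PW={A} → {A,G} (+1)
site 6, node CPRW: CPW={A,G} ∩ R={A} → {A} (+0)
site 6, node ACLPRW: AL={A,G} ∩ CPRW={A} → {A} (+0)
site 7, node AL: A={C} ∩ L={C} → {C} (+0)
site 7, node PW: P={G} ∪ W={C} → {C,G} (+1)
site 7, node CPW: C={C} ∩ PW={C,G} → {C} (+0)
site 7, node CPRW: CPW={C} ∩ R={C} → {C} (+0)
site 7, node ACLPRW: AL={C} ∩ CPRW={C} → {C} (+0)
per-site changes: [3, 3, 3, 2, 3, 4, 2, 1]; total = 21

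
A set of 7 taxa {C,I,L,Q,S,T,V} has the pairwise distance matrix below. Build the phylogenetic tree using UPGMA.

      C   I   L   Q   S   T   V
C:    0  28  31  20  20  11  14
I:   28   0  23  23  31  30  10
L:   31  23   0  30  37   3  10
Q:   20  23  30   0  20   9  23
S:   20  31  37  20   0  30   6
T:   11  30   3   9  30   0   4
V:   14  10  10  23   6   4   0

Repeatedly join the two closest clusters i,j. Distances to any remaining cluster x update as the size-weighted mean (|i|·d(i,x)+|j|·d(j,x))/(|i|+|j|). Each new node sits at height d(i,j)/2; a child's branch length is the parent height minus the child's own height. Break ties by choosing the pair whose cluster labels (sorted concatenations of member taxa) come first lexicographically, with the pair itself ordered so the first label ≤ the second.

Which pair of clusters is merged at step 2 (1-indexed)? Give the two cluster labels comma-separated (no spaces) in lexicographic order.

S,V

1. join L+T (d=3) ⇒ LT; edges |L|=3/2, |T|=3/2
  updated: d(C,LT)=21, d(I,LT)=53/2, d(LT,Q)=39/2, d(LT,S)=67/2, d(LT,V)=7
2. join S+V (d=6) ⇒ SV; edges |S|=3, |V|=3
  updated: d(C,SV)=17, d(I,SV)=41/2, d(LT,SV)=81/4, d(Q,SV)=43/2
3. join C+SV (d=17) ⇒ CSV; edges |C|=17/2, |SV|=11/2
  updated: d(CSV,I)=23, d(CSV,LT)=41/2, d(CSV,Q)=21
4. join LT+Q (d=39/2) ⇒ LQT; edges |LT|=33/4, |Q|=39/4
  updated: d(CSV,LQT)=62/3, d(I,LQT)=76/3
5. join CSV+LQT (d=62/3) ⇒ CLQSTV; edges |CSV|=11/6, |LQT|=7/12
  updated: d(CLQSTV,I)=145/6
6. join CLQSTV+I (d=145/6) ⇒ CILQSTV; edges |CLQSTV|=7/4, |I|=145/12
final tree: (((C:17/2,(S:3,V:3):11/2):11/6,((L:3/2,T:3/2):33/4,Q:39/4):7/12):7/4,I:145/12)
total length: 229/4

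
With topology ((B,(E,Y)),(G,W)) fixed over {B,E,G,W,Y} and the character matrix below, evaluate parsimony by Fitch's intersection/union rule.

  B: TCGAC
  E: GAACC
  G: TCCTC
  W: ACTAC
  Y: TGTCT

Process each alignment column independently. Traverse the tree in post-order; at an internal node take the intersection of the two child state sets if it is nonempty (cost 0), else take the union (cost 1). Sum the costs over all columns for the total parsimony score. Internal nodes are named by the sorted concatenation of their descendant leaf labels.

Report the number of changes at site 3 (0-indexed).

2

EY@0: {G} ∪ {T} = {G,T} (union, +1)
BEY@0: {T} ∩ {G,T} = {T} (intersection, +0)
GW@0: {T} ∪ {A} = {A,T} (union, +1)
BEGWY@0: {T} ∩ {A,T} = {T} (intersection, +0)
EY@1: {A} ∪ {G} = {A,G} (union, +1)
BEY@1: {C} ∪ {A,G} = {A,C,G} (union, +1)
GW@1: {C} ∩ {C} = {C} (intersection, +0)
BEGWY@1: {A,C,G} ∩ {C} = {C} (intersection, +0)
EY@2: {A} ∪ {T} = {A,T} (union, +1)
BEY@2: {G} ∪ {A,T} = {A,G,T} (union, +1)
GW@2: {C} ∪ {T} = {C,T} (union, +1)
BEGWY@2: {A,G,T} ∩ {C,T} = {T} (intersection, +0)
EY@3: {C} ∩ {C} = {C} (intersection, +0)
BEY@3: {A} ∪ {C} = {A,C} (union, +1)
GW@3: {T} ∪ {A} = {A,T} (union, +1)
BEGWY@3: {A,C} ∩ {A,T} = {A} (intersection, +0)
EY@4: {C} ∪ {T} = {C,T} (union, +1)
BEY@4: {C} ∩ {C,T} = {C} (intersection, +0)
GW@4: {C} ∩ {C} = {C} (intersection, +0)
BEGWY@4: {C} ∩ {C} = {C} (intersection, +0)
per-site changes: [2, 2, 3, 2, 1]; total = 10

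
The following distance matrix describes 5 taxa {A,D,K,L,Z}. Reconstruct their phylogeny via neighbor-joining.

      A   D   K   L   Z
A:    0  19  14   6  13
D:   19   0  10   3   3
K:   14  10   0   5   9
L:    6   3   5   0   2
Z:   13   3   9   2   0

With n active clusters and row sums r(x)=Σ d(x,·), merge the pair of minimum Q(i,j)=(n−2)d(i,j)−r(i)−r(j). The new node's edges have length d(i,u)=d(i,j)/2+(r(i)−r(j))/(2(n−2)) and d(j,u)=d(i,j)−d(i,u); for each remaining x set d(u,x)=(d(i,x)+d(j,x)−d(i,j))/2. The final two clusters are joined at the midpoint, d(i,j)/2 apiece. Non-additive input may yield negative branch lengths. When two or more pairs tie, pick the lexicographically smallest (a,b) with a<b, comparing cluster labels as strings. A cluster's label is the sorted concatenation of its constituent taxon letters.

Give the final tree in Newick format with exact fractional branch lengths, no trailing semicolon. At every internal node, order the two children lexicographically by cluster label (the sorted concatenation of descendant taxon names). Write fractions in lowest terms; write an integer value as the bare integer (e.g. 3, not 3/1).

(((A:69/8,L:-21/8):13/8,(D:17/6,Z:1/6):25/8):39/16,K:39/16)

step 1: merge (D,Z) at d=3, Q=-53; branch lengths D→17/6, Z→1/6; new cluster DZ
  updated: d(A,DZ)=29/2, d(DZ,K)=8, d(DZ,L)=1
step 2: merge (A,L) at d=6, Q=-69/2; branch lengths A→69/8, L→-21/8; new cluster AL
  updated: d(AL,DZ)=19/4, d(AL,K)=13/2
step 3: merge (AL,DZ) at d=19/4, Q=-77/4; branch lengths AL→13/8, DZ→25/8; new cluster ADLZ
  updated: d(ADLZ,K)=39/8
step 4: merge (ADLZ,K) at d=39/8; branch lengths ADLZ→39/16, K→39/16; new cluster ADKLZ
final tree: (((A:69/8,L:-21/8):13/8,(D:17/6,Z:1/6):25/8):39/16,K:39/16)
total length: 149/8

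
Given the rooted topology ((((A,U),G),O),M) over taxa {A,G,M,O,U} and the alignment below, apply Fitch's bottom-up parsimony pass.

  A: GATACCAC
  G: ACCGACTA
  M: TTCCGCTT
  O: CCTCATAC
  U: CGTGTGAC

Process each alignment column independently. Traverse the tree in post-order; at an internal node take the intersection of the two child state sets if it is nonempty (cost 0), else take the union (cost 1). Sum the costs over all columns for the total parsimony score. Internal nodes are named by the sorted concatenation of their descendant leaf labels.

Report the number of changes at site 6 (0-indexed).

2

site 0, node AU: A={G} ∪ U={C} → {C,G} (+1)
site 0, node AGU: AU={C,G} ∪ G={A} → {A,C,G} (+1)
site 0, node AGOU: AGU={A,C,G} ∩ O={C} → {C} (+0)
site 0, node AGMOU: AGOU={C} ∪ M={T} → {C,T} (+1)
site 1, node AU: A={A} ∪ U={G} → {A,G} (+1)
site 1, node AGU: AU={A,G} ∪ G={C} → {A,C,G} (+1)
site 1, node AGOU: AGU={A,C,G} ∩ O={C} → {C} (+0)
site 1, node AGMOU: AGOU={C} ∪ M={T} → {C,T} (+1)
site 2, node AU: A={T} ∩ U={T} → {T} (+0)
site 2, node AGU: AU={T} ∪ G={C} → {C,T} (+1)
site 2, node AGOU: AGU={C,T} ∩ O={T} → {T} (+0)
site 2, node AGMOU: AGOU={T} ∪ M={C} → {C,T} (+1)
site 3, node AU: A={A} ∪ U={G} → {A,G} (+1)
site 3, node AGU: AU={A,G} ∩ G={G} → {G} (+0)
site 3, node AGOU: AGU={G} ∪ O={C} → {C,G} (+1)
site 3, node AGMOU: AGOU={C,G} ∩ M={C} → {C} (+0)
site 4, node AU: A={C} ∪ U={T} → {C,T} (+1)
site 4, node AGU: AU={C,T} ∪ G={A} → {A,C,T} (+1)
site 4, node AGOU: AGU={A,C,T} ∩ O={A} → {A} (+0)
site 4, node AGMOU: AGOU={A} ∪ M={G} → {A,G} (+1)
site 5, node AU: A={C} ∪ U={G} → {C,G} (+1)
site 5, node AGU: AU={C,G} ∩ G={C} → {C} (+0)
site 5, node AGOU: AGU={C} ∪ O={T} → {C,T} (+1)
site 5, node AGMOU: AGOU={C,T} ∩ M={C} → {C} (+0)
site 6, node AU: A={A} ∩ U={A} → {A} (+0)
site 6, node AGU: AU={A} ∪ G={T} → {A,T} (+1)
site 6, node AGOU: AGU={A,T} ∩ O={A} → {A} (+0)
site 6, node AGMOU: AGOU={A} ∪ M={T} → {A,T} (+1)
site 7, node AU: A={C} ∩ U={C} → {C} (+0)
site 7, node AGU: AU={C} ∪ G={A} → {A,C} (+1)
site 7, node AGOU: AGU={A,C} ∩ O={C} → {C} (+0)
site 7, node AGMOU: AGOU={C} ∪ M={T} → {C,T} (+1)
per-site changes: [3, 3, 2, 2, 3, 2, 2, 2]; total = 19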